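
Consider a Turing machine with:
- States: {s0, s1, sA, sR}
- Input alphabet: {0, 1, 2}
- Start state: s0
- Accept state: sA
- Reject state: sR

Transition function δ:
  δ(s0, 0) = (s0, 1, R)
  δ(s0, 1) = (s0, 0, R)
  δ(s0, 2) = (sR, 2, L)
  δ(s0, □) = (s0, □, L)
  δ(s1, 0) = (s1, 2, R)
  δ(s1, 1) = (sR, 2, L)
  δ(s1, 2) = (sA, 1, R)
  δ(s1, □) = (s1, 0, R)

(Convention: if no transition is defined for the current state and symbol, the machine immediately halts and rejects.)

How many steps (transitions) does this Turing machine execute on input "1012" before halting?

Execution trace:
Initial: [s0]1012
Step 1: δ(s0, 1) = (s0, 0, R) → 0[s0]012
Step 2: δ(s0, 0) = (s0, 1, R) → 01[s0]12
Step 3: δ(s0, 1) = (s0, 0, R) → 010[s0]2
Step 4: δ(s0, 2) = (sR, 2, L) → 01[sR]02

The machine reaches the reject state sR and halts.

The machine executed 4 steps before halting.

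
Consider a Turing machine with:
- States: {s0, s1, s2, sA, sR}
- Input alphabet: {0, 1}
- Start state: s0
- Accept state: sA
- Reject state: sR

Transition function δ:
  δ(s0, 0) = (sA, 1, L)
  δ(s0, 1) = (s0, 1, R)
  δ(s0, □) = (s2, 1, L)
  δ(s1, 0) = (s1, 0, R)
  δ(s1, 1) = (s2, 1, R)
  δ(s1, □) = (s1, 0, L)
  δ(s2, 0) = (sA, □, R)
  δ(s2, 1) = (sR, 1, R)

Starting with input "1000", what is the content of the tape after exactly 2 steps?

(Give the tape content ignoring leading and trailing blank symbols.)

Execution trace:
Initial: [s0]1000
Step 1: δ(s0, 1) = (s0, 1, R) → 1[s0]000
Step 2: δ(s0, 0) = (sA, 1, L) → [sA]1100

The machine reaches the accept state sA and halts.

After 2 steps, the tape (ignoring leading/trailing blanks) is: 1100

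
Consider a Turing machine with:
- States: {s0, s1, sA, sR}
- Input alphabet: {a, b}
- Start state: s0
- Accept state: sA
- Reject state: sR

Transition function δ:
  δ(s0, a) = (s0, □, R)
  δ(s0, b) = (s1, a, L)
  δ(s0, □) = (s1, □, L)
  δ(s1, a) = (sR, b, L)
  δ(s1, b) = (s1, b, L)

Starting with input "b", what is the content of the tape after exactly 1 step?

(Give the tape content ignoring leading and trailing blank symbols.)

Execution trace:
Initial: [s0]b
Step 1: δ(s0, b) = (s1, a, L) → [s1]□a

No transition is defined for δ(s1, □). By convention the machine halts and rejects.

After 1 step, the tape (ignoring leading/trailing blanks) is: a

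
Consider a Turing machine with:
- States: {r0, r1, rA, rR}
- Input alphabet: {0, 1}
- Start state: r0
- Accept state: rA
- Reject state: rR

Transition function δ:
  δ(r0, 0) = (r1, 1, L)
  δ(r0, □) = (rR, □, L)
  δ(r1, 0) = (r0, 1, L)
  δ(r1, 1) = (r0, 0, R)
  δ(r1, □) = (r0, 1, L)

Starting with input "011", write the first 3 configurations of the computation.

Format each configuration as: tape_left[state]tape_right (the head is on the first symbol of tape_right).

Transitions applied:
Step 1: δ(r0, 0) = (r1, 1, L)
Step 2: δ(r1, □) = (r0, 1, L)

The first 3 configurations are:
[r0]011 ⊢ [r1]□111 ⊢ [r0]□1111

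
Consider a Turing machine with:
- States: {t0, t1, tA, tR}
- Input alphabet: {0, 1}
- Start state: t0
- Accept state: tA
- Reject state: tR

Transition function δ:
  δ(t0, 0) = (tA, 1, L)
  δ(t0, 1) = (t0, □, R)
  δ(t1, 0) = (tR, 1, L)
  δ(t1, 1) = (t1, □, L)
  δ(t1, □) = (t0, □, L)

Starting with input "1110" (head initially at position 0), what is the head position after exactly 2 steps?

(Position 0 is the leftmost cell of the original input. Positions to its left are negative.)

Execution trace (head position shown):
Step 0: [t0]1110  (head at position 0)
Step 1: move right → □[t0]110  (head at position 1)
Step 2: move right → □□[t0]10  (head at position 2)

After 2 steps, the head is at position 2.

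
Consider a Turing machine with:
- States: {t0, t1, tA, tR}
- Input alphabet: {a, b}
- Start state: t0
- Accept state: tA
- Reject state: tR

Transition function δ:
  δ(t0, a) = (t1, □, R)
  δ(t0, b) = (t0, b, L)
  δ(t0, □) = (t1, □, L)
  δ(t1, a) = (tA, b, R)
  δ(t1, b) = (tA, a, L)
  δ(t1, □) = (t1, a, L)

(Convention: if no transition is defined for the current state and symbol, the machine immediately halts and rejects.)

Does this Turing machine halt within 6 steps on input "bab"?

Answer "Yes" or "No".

Execution trace:
Initial: [t0]bab
Step 1: δ(t0, b) = (t0, b, L) → [t0]□bab
Step 2: δ(t0, □) = (t1, □, L) → [t1]□□bab
Step 3: δ(t1, □) = (t1, a, L) → [t1]□a□bab
Step 4: δ(t1, □) = (t1, a, L) → [t1]□aa□bab
Step 5: δ(t1, □) = (t1, a, L) → [t1]□aaa□bab
Step 6: δ(t1, □) = (t1, a, L) → [t1]□aaaa□bab

The machine has not reached a halting state after 6 steps.
The machine did not halt within the 6-step bound.

Answer: No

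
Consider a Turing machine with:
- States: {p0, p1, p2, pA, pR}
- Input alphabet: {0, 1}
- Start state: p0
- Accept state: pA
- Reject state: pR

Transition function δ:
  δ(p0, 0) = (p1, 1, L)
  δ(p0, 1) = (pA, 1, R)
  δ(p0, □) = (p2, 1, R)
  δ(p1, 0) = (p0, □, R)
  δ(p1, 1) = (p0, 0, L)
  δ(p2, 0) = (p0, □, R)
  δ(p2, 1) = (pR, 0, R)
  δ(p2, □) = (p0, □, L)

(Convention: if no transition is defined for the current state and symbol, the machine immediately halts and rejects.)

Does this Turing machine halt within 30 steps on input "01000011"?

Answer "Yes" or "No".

Execution trace:
Initial: [p0]01000011
Step 1: δ(p0, 0) = (p1, 1, L) → [p1]□11000011

No transition is defined for δ(p1, □). By convention the machine halts and rejects.
The machine halted after 1 step (within the 30-step bound).

Answer: Yes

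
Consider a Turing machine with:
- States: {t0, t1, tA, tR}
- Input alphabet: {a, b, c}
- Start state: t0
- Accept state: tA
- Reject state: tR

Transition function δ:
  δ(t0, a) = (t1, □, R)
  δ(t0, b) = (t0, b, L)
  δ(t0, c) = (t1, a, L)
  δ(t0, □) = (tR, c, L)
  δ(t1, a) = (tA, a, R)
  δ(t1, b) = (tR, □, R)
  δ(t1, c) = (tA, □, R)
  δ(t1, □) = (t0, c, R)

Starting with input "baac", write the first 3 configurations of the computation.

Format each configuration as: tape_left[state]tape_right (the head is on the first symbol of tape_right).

Transitions applied:
Step 1: δ(t0, b) = (t0, b, L)
Step 2: δ(t0, □) = (tR, c, L)

The first 3 configurations are:
[t0]baac ⊢ [t0]□baac ⊢ [tR]□cbaac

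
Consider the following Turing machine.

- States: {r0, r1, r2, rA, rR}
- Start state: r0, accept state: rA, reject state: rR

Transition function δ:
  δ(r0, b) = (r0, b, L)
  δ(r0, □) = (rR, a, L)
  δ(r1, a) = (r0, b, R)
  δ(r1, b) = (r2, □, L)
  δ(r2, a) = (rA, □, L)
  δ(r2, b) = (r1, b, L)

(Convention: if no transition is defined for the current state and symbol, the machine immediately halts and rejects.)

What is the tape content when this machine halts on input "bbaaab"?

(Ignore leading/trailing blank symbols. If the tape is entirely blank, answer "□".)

Execution trace:
Initial: [r0]bbaaab
Step 1: δ(r0, b) = (r0, b, L) → [r0]□bbaaab
Step 2: δ(r0, □) = (rR, a, L) → [rR]□abbaaab

The machine reaches the reject state rR and halts.

Final tape (ignoring leading/trailing blanks): abbaaab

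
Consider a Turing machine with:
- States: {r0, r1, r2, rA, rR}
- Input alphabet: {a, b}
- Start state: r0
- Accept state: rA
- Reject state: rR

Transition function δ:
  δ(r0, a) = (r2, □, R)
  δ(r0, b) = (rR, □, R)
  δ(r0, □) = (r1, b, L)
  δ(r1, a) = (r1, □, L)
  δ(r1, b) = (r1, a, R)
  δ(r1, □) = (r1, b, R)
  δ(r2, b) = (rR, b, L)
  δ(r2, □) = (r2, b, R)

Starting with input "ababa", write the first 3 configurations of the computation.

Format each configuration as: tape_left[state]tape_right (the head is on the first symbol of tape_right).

Transitions applied:
Step 1: δ(r0, a) = (r2, □, R)
Step 2: δ(r2, b) = (rR, b, L)

The first 3 configurations are:
[r0]ababa ⊢ □[r2]baba ⊢ [rR]□baba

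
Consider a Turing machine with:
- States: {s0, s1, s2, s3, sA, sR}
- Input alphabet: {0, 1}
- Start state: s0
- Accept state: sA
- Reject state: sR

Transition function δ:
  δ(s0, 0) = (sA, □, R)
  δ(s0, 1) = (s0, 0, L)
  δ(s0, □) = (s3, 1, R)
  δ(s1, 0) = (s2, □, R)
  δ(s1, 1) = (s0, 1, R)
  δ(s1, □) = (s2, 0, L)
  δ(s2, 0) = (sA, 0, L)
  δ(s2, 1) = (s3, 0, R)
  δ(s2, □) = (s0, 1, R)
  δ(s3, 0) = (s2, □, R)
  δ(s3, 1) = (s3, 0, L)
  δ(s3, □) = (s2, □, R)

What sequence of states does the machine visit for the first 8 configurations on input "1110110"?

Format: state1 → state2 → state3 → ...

Execution trace:
Initial: [s0]1110110
Step 1: δ(s0, 1) = (s0, 0, L) → [s0]□0110110
Step 2: δ(s0, □) = (s3, 1, R) → 1[s3]0110110
Step 3: δ(s3, 0) = (s2, □, R) → 1□[s2]110110
Step 4: δ(s2, 1) = (s3, 0, R) → 1□0[s3]10110
Step 5: δ(s3, 1) = (s3, 0, L) → 1□[s3]000110
Step 6: δ(s3, 0) = (s2, □, R) → 1□□[s2]00110
Step 7: δ(s2, 0) = (sA, 0, L) → 1□[sA]□00110

The machine reaches the accept state sA and halts.

State sequence: s0 → s0 → s3 → s2 → s3 → s3 → s2 → sA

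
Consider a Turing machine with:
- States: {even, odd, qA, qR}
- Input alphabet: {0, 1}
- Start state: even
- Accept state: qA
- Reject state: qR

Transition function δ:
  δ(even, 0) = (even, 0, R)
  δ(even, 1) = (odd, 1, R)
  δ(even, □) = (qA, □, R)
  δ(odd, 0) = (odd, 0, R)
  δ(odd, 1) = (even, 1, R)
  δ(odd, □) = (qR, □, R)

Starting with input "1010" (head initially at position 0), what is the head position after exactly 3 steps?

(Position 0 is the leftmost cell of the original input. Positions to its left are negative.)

Execution trace (head position shown):
Step 0: [even]1010  (head at position 0)
Step 1: move right → 1[odd]010  (head at position 1)
Step 2: move right → 10[odd]10  (head at position 2)
Step 3: move right → 101[even]0  (head at position 3)

After 3 steps, the head is at position 3.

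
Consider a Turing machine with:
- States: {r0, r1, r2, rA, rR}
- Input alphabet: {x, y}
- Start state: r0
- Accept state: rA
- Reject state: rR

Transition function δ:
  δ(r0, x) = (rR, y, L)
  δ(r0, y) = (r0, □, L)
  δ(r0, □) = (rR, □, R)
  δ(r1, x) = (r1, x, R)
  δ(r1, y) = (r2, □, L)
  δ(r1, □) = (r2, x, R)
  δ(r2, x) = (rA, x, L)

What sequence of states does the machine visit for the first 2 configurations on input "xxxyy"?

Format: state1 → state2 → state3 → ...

Execution trace:
Initial: [r0]xxxyy
Step 1: δ(r0, x) = (rR, y, L) → [rR]□yxxyy

The machine reaches the reject state rR and halts.

State sequence: r0 → rR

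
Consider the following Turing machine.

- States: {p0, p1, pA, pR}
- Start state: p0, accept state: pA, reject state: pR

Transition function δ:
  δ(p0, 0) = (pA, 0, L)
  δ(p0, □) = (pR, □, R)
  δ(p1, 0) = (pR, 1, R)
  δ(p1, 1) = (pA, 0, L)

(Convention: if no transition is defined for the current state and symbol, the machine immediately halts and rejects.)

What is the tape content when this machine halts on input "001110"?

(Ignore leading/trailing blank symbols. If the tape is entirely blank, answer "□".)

Execution trace:
Initial: [p0]001110
Step 1: δ(p0, 0) = (pA, 0, L) → [pA]□001110

The machine reaches the accept state pA and halts.

Final tape (ignoring leading/trailing blanks): 001110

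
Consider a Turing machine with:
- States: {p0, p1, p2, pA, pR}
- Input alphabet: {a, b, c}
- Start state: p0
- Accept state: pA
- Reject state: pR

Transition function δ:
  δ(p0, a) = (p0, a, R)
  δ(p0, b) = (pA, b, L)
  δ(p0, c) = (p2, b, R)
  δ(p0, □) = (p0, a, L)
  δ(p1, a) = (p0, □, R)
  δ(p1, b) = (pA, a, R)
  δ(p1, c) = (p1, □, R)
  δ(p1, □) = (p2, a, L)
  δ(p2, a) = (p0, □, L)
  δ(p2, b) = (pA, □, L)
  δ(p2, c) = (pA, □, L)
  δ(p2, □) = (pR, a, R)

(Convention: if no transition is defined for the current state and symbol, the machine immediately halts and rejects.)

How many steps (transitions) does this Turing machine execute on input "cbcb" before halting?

Execution trace:
Initial: [p0]cbcb
Step 1: δ(p0, c) = (p2, b, R) → b[p2]bcb
Step 2: δ(p2, b) = (pA, □, L) → [pA]b□cb

The machine reaches the accept state pA and halts.

The machine executed 2 steps before halting.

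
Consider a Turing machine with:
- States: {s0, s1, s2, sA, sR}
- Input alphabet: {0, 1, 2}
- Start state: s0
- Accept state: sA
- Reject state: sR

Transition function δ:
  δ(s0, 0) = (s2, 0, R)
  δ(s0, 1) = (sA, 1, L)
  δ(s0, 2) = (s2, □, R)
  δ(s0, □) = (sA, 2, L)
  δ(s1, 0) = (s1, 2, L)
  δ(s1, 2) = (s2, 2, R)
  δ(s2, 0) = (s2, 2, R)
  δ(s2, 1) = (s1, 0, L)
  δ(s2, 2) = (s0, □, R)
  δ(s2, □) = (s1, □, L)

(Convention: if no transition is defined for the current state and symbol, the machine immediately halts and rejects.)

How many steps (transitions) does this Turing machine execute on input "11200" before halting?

Execution trace:
Initial: [s0]11200
Step 1: δ(s0, 1) = (sA, 1, L) → [sA]□11200

The machine reaches the accept state sA and halts.

The machine executed 1 step before halting.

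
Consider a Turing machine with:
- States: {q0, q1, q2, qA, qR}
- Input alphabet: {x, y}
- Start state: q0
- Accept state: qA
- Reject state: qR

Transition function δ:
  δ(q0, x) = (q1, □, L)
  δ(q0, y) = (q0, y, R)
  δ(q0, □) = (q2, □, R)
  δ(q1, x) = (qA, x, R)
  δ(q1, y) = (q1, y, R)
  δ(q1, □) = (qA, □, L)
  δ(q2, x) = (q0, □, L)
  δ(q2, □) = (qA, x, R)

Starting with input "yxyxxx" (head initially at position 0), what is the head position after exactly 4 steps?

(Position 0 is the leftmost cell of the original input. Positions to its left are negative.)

Execution trace (head position shown):
Step 0: [q0]yxyxxx  (head at position 0)
Step 1: move right → y[q0]xyxxx  (head at position 1)
Step 2: move left → [q1]y□yxxx  (head at position 0)
Step 3: move right → y[q1]□yxxx  (head at position 1)
Step 4: move left → [qA]y□yxxx  (head at position 0)

After 4 steps, the head is at position 0.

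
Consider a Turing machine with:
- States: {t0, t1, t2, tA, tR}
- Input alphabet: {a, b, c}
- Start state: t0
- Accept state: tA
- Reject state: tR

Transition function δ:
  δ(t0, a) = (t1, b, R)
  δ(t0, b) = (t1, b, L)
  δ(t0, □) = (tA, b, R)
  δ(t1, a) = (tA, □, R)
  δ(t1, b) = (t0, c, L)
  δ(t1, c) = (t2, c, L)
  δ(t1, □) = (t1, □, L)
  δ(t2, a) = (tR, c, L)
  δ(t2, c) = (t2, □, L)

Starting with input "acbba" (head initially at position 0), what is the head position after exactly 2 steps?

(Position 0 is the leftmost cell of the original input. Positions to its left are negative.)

Execution trace (head position shown):
Step 0: [t0]acbba  (head at position 0)
Step 1: move right → b[t1]cbba  (head at position 1)
Step 2: move left → [t2]bcbba  (head at position 0)

After 2 steps, the head is at position 0.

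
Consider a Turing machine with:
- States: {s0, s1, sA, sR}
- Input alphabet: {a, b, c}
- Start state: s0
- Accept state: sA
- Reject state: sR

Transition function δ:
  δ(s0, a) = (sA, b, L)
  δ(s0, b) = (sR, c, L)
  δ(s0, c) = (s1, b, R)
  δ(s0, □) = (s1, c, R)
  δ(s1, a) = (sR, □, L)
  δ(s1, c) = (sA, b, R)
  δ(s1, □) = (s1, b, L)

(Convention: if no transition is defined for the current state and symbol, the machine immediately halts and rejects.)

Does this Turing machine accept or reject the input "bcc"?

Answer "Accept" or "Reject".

Execution trace:
Initial: [s0]bcc
Step 1: δ(s0, b) = (sR, c, L) → [sR]□ccc

The machine reaches the reject state sR and halts.

Answer: Reject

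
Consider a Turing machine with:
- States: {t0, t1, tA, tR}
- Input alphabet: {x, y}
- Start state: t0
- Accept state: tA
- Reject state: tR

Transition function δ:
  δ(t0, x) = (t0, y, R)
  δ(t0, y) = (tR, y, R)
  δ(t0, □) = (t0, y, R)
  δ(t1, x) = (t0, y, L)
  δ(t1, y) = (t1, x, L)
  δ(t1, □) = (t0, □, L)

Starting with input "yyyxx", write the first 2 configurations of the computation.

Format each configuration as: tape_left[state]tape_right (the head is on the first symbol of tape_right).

Transitions applied:
Step 1: δ(t0, y) = (tR, y, R)

The first 2 configurations are:
[t0]yyyxx ⊢ y[tR]yyxx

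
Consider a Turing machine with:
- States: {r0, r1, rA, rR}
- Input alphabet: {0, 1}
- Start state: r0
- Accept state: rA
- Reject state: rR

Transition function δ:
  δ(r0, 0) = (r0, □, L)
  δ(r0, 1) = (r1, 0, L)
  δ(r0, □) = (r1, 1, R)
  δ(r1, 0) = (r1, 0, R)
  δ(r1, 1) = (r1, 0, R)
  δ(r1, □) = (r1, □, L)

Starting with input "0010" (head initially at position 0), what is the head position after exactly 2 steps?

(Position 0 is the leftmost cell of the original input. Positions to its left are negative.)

Execution trace (head position shown):
Step 0: [r0]0010  (head at position 0)
Step 1: move left → [r0]□□010  (head at position -1)
Step 2: move right → 1[r1]□010  (head at position 0)

After 2 steps, the head is at position 0.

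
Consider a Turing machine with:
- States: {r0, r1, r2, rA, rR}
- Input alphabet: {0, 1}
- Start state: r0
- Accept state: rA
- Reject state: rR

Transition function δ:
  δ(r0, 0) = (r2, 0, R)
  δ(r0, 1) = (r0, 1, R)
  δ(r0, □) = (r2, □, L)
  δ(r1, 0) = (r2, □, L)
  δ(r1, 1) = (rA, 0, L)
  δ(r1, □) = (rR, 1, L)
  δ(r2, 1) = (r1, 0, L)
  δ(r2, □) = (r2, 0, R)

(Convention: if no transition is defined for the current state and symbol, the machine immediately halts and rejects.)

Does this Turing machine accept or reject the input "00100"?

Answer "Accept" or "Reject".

Execution trace:
Initial: [r0]00100
Step 1: δ(r0, 0) = (r2, 0, R) → 0[r2]0100

No transition is defined for δ(r2, 0). By convention the machine halts and rejects.

Answer: Reject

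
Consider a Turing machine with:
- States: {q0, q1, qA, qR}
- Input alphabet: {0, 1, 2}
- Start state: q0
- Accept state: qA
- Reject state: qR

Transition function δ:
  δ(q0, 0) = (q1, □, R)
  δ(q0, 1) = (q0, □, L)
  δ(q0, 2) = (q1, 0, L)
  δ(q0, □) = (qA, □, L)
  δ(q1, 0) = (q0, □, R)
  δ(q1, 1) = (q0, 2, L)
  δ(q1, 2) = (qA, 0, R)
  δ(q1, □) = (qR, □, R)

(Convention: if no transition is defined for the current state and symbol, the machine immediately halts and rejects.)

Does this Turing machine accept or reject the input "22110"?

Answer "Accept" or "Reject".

Execution trace:
Initial: [q0]22110
Step 1: δ(q0, 2) = (q1, 0, L) → [q1]□02110
Step 2: δ(q1, □) = (qR, □, R) → □[qR]02110

The machine reaches the reject state qR and halts.

Answer: Reject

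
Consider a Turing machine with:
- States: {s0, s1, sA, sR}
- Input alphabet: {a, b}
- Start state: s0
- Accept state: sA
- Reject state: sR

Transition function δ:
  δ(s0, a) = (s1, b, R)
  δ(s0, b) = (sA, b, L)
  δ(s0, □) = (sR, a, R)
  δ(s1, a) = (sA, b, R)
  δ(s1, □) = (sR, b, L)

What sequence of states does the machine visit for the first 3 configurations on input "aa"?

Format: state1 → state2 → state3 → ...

Execution trace:
Initial: [s0]aa
Step 1: δ(s0, a) = (s1, b, R) → b[s1]a
Step 2: δ(s1, a) = (sA, b, R) → bb[sA]□

The machine reaches the accept state sA and halts.

State sequence: s0 → s1 → sA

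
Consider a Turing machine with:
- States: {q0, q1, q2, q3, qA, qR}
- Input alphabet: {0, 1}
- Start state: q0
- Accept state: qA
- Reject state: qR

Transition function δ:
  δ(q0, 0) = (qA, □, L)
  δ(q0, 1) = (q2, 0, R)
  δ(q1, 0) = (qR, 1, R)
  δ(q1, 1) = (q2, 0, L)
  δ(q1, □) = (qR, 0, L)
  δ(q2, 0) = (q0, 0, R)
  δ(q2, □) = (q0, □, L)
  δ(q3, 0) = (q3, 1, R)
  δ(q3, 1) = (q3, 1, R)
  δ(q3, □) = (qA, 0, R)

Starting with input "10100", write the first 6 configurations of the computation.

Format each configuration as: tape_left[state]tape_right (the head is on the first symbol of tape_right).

Transitions applied:
Step 1: δ(q0, 1) = (q2, 0, R)
Step 2: δ(q2, 0) = (q0, 0, R)
Step 3: δ(q0, 1) = (q2, 0, R)
Step 4: δ(q2, 0) = (q0, 0, R)
Step 5: δ(q0, 0) = (qA, □, L)

The first 6 configurations are:
[q0]10100 ⊢ 0[q2]0100 ⊢ 00[q0]100 ⊢ 000[q2]00 ⊢ 0000[q0]0 ⊢ 000[qA]0□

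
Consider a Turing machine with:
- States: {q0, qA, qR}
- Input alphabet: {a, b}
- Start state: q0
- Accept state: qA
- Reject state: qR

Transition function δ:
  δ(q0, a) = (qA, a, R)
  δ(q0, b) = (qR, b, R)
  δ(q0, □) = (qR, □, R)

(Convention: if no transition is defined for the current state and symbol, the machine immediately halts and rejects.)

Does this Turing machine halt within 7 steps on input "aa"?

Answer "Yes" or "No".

Execution trace:
Initial: [q0]aa
Step 1: δ(q0, a) = (qA, a, R) → a[qA]a

The machine reaches the accept state qA and halts.
The machine halted after 1 step (within the 7-step bound).

Answer: Yes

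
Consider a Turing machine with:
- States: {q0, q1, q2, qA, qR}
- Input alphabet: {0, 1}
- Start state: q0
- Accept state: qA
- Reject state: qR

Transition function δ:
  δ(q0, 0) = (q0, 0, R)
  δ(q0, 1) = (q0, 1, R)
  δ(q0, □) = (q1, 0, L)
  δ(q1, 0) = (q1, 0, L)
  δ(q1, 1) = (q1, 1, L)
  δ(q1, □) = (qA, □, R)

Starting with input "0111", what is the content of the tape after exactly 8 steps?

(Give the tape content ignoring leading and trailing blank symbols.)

Execution trace:
Initial: [q0]0111
Step 1: δ(q0, 0) = (q0, 0, R) → 0[q0]111
Step 2: δ(q0, 1) = (q0, 1, R) → 01[q0]11
Step 3: δ(q0, 1) = (q0, 1, R) → 011[q0]1
Step 4: δ(q0, 1) = (q0, 1, R) → 0111[q0]□
Step 5: δ(q0, □) = (q1, 0, L) → 011[q1]10
Step 6: δ(q1, 1) = (q1, 1, L) → 01[q1]110
Step 7: δ(q1, 1) = (q1, 1, L) → 0[q1]1110
Step 8: δ(q1, 1) = (q1, 1, L) → [q1]01110

After 8 steps, the tape (ignoring leading/trailing blanks) is: 01110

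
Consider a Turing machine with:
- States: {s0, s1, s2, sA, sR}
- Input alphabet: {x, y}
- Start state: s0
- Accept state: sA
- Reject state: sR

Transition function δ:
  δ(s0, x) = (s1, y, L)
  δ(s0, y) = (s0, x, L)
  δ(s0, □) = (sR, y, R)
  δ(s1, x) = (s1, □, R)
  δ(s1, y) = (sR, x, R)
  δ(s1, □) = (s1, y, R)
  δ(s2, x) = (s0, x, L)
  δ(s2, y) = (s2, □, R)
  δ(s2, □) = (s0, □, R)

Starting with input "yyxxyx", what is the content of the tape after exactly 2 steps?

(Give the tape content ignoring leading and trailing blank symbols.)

Execution trace:
Initial: [s0]yyxxyx
Step 1: δ(s0, y) = (s0, x, L) → [s0]□xyxxyx
Step 2: δ(s0, □) = (sR, y, R) → y[sR]xyxxyx

The machine reaches the reject state sR and halts.

After 2 steps, the tape (ignoring leading/trailing blanks) is: yxyxxyx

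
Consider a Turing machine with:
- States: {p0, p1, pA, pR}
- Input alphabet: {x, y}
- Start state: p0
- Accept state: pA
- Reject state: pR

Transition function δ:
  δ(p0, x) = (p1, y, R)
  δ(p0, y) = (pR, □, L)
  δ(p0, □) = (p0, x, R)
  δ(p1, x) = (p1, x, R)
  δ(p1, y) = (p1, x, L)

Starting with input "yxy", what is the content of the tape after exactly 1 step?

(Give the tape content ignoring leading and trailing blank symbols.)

Execution trace:
Initial: [p0]yxy
Step 1: δ(p0, y) = (pR, □, L) → [pR]□□xy

The machine reaches the reject state pR and halts.

After 1 step, the tape (ignoring leading/trailing blanks) is: xy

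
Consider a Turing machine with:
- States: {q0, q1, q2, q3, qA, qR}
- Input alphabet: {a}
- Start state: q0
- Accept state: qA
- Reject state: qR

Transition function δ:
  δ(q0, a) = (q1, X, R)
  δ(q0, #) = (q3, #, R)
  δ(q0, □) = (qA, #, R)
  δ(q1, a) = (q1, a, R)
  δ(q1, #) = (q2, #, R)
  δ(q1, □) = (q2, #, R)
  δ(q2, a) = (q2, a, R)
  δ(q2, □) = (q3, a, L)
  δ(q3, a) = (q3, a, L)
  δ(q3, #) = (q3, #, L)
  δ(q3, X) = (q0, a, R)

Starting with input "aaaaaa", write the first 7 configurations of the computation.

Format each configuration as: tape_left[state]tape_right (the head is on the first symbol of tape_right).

Transitions applied:
Step 1: δ(q0, a) = (q1, X, R)
Step 2: δ(q1, a) = (q1, a, R)
Step 3: δ(q1, a) = (q1, a, R)
Step 4: δ(q1, a) = (q1, a, R)
Step 5: δ(q1, a) = (q1, a, R)
Step 6: δ(q1, a) = (q1, a, R)

The first 7 configurations are:
[q0]aaaaaa ⊢ X[q1]aaaaa ⊢ Xa[q1]aaaa ⊢ Xaa[q1]aaa ⊢ Xaaa[q1]aa ⊢ Xaaaa[q1]a ⊢ Xaaaaa[q1]□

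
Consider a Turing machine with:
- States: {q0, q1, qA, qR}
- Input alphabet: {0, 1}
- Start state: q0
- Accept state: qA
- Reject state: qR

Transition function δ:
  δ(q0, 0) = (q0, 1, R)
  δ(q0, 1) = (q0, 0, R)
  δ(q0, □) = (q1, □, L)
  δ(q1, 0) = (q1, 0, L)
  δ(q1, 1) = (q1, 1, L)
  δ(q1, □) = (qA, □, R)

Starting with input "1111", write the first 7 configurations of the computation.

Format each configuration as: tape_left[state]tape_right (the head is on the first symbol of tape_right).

Transitions applied:
Step 1: δ(q0, 1) = (q0, 0, R)
Step 2: δ(q0, 1) = (q0, 0, R)
Step 3: δ(q0, 1) = (q0, 0, R)
Step 4: δ(q0, 1) = (q0, 0, R)
Step 5: δ(q0, □) = (q1, □, L)
Step 6: δ(q1, 0) = (q1, 0, L)

The first 7 configurations are:
[q0]1111 ⊢ 0[q0]111 ⊢ 00[q0]11 ⊢ 000[q0]1 ⊢ 0000[q0]□ ⊢ 000[q1]0□ ⊢ 00[q1]00□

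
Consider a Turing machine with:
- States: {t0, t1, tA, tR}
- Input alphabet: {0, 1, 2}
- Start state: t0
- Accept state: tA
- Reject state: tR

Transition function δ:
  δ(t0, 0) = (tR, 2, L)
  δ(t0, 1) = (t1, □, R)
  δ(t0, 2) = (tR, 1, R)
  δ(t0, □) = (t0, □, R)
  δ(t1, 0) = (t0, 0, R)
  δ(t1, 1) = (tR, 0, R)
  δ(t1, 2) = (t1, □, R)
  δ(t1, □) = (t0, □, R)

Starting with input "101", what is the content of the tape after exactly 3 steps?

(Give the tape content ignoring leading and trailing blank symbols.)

Execution trace:
Initial: [t0]101
Step 1: δ(t0, 1) = (t1, □, R) → □[t1]01
Step 2: δ(t1, 0) = (t0, 0, R) → □0[t0]1
Step 3: δ(t0, 1) = (t1, □, R) → □0□[t1]□

After 3 steps, the tape (ignoring leading/trailing blanks) is: 0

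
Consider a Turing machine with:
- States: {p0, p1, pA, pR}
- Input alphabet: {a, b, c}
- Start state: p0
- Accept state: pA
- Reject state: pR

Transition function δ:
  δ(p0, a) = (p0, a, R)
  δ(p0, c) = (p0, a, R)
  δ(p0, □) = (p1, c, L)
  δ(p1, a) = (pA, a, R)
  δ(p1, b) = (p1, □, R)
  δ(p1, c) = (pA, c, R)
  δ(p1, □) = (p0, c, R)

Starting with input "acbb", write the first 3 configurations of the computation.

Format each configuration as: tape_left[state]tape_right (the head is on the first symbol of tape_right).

Transitions applied:
Step 1: δ(p0, a) = (p0, a, R)
Step 2: δ(p0, c) = (p0, a, R)

The first 3 configurations are:
[p0]acbb ⊢ a[p0]cbb ⊢ aa[p0]bb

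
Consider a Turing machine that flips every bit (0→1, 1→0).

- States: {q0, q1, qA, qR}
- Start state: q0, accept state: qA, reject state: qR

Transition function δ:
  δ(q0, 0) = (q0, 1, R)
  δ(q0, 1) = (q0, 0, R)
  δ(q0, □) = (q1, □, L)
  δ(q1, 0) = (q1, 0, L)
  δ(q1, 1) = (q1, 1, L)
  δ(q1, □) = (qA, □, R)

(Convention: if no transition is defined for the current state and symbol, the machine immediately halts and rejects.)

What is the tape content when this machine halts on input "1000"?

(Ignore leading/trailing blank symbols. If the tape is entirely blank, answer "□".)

Execution trace:
Initial: [q0]1000
Step 1: δ(q0, 1) = (q0, 0, R) → 0[q0]000
Step 2: δ(q0, 0) = (q0, 1, R) → 01[q0]00
Step 3: δ(q0, 0) = (q0, 1, R) → 011[q0]0
Step 4: δ(q0, 0) = (q0, 1, R) → 0111[q0]□
Step 5: δ(q0, □) = (q1, □, L) → 011[q1]1□
Step 6: δ(q1, 1) = (q1, 1, L) → 01[q1]11□
Step 7: δ(q1, 1) = (q1, 1, L) → 0[q1]111□
Step 8: δ(q1, 1) = (q1, 1, L) → [q1]0111□
Step 9: δ(q1, 0) = (q1, 0, L) → [q1]□0111□
Step 10: δ(q1, □) = (qA, □, R) → □[qA]0111□

The machine reaches the accept state qA and halts.

Final tape (ignoring leading/trailing blanks): 0111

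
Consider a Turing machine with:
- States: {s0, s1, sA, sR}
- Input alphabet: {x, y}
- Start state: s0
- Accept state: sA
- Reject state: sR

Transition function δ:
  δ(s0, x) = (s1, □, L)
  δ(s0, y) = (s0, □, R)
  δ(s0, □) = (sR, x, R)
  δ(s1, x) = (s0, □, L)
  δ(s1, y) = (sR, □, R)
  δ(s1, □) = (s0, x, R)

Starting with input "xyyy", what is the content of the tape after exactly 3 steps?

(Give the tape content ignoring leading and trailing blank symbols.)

Execution trace:
Initial: [s0]xyyy
Step 1: δ(s0, x) = (s1, □, L) → [s1]□□yyy
Step 2: δ(s1, □) = (s0, x, R) → x[s0]□yyy
Step 3: δ(s0, □) = (sR, x, R) → xx[sR]yyy

The machine reaches the reject state sR and halts.

After 3 steps, the tape (ignoring leading/trailing blanks) is: xxyyy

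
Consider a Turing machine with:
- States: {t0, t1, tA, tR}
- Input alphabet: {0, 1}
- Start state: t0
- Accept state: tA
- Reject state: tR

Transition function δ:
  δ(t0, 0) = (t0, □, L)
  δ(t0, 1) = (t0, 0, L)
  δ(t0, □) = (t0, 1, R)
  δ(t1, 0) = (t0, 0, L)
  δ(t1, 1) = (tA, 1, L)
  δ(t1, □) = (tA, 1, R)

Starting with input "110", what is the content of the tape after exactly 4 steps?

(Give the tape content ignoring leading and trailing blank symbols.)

Execution trace:
Initial: [t0]110
Step 1: δ(t0, 1) = (t0, 0, L) → [t0]□010
Step 2: δ(t0, □) = (t0, 1, R) → 1[t0]010
Step 3: δ(t0, 0) = (t0, □, L) → [t0]1□10
Step 4: δ(t0, 1) = (t0, 0, L) → [t0]□0□10

After 4 steps, the tape (ignoring leading/trailing blanks) is: 0□10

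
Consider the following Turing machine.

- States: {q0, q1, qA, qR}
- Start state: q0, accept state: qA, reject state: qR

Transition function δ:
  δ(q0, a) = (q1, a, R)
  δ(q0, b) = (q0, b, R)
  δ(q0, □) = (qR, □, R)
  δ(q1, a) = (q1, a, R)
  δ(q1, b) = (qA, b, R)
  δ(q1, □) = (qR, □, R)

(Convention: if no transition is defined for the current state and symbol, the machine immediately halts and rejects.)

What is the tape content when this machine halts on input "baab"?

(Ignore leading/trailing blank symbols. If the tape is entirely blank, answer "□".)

Execution trace:
Initial: [q0]baab
Step 1: δ(q0, b) = (q0, b, R) → b[q0]aab
Step 2: δ(q0, a) = (q1, a, R) → ba[q1]ab
Step 3: δ(q1, a) = (q1, a, R) → baa[q1]b
Step 4: δ(q1, b) = (qA, b, R) → baab[qA]□

The machine reaches the accept state qA and halts.

Final tape (ignoring leading/trailing blanks): baab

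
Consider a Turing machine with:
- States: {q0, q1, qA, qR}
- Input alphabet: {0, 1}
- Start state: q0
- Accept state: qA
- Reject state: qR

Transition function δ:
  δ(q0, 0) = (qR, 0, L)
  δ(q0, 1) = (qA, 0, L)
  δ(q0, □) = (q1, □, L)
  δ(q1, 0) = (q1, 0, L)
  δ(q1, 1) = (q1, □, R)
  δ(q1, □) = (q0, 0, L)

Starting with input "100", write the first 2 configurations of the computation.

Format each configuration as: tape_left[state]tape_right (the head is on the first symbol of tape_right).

Transitions applied:
Step 1: δ(q0, 1) = (qA, 0, L)

The first 2 configurations are:
[q0]100 ⊢ [qA]□000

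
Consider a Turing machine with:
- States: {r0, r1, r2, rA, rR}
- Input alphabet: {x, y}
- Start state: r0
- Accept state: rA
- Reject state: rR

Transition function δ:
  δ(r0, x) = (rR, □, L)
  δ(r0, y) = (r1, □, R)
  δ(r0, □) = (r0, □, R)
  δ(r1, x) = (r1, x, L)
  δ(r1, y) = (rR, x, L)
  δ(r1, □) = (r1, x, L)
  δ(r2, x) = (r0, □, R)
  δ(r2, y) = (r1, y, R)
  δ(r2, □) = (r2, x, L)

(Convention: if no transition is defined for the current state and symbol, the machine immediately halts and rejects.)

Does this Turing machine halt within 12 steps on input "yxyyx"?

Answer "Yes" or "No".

Execution trace:
Initial: [r0]yxyyx
Step 1: δ(r0, y) = (r1, □, R) → □[r1]xyyx
Step 2: δ(r1, x) = (r1, x, L) → [r1]□xyyx
Step 3: δ(r1, □) = (r1, x, L) → [r1]□xxyyx
Step 4: δ(r1, □) = (r1, x, L) → [r1]□xxxyyx
Step 5: δ(r1, □) = (r1, x, L) → [r1]□xxxxyyx
Step 6: δ(r1, □) = (r1, x, L) → [r1]□xxxxxyyx
Step 7: δ(r1, □) = (r1, x, L) → [r1]□xxxxxxyyx
Step 8: δ(r1, □) = (r1, x, L) → [r1]□xxxxxxxyyx
Step 9: δ(r1, □) = (r1, x, L) → [r1]□xxxxxxxxyyx
Step 10: δ(r1, □) = (r1, x, L) → [r1]□xxxxxxxxxyyx
Step 11: δ(r1, □) = (r1, x, L) → [r1]□xxxxxxxxxxyyx
Step 12: δ(r1, □) = (r1, x, L) → [r1]□xxxxxxxxxxxyyx

The machine has not reached a halting state after 12 steps.
The machine did not halt within the 12-step bound.

Answer: No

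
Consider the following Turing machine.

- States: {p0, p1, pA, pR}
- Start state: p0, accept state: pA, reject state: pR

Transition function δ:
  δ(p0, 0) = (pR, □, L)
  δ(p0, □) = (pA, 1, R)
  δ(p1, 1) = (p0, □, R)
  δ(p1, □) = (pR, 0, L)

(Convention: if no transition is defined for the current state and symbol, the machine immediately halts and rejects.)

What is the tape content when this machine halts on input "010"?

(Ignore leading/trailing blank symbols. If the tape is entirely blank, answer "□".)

Execution trace:
Initial: [p0]010
Step 1: δ(p0, 0) = (pR, □, L) → [pR]□□10

The machine reaches the reject state pR and halts.

Final tape (ignoring leading/trailing blanks): 10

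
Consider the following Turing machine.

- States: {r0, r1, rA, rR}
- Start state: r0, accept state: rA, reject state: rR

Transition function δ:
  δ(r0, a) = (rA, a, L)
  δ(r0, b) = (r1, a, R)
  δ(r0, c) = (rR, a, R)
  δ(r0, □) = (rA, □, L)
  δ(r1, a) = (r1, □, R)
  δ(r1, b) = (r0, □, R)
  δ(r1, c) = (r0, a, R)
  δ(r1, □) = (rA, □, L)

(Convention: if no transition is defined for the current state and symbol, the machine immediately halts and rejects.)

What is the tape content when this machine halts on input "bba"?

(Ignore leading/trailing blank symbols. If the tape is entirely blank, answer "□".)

Execution trace:
Initial: [r0]bba
Step 1: δ(r0, b) = (r1, a, R) → a[r1]ba
Step 2: δ(r1, b) = (r0, □, R) → a□[r0]a
Step 3: δ(r0, a) = (rA, a, L) → a[rA]□a

The machine reaches the accept state rA and halts.

Final tape (ignoring leading/trailing blanks): a□a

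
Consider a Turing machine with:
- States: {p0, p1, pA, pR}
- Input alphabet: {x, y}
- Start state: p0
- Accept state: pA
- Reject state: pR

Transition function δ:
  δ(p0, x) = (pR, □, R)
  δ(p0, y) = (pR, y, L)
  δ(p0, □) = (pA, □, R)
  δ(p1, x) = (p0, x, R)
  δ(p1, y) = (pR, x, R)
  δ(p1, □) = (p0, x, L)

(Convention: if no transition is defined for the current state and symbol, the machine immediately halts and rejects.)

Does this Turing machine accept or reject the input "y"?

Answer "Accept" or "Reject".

Execution trace:
Initial: [p0]y
Step 1: δ(p0, y) = (pR, y, L) → [pR]□y

The machine reaches the reject state pR and halts.

Answer: Reject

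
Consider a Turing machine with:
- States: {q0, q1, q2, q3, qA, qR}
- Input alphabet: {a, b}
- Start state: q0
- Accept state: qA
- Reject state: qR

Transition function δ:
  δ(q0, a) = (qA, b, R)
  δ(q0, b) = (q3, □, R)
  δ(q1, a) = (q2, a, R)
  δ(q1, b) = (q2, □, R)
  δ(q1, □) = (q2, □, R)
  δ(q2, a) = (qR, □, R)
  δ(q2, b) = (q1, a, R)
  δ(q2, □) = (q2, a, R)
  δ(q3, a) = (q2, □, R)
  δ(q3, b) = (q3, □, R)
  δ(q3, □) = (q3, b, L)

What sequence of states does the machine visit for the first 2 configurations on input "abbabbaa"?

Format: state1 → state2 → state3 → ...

Execution trace:
Initial: [q0]abbabbaa
Step 1: δ(q0, a) = (qA, b, R) → b[qA]bbabbaa

The machine reaches the accept state qA and halts.

State sequence: q0 → qA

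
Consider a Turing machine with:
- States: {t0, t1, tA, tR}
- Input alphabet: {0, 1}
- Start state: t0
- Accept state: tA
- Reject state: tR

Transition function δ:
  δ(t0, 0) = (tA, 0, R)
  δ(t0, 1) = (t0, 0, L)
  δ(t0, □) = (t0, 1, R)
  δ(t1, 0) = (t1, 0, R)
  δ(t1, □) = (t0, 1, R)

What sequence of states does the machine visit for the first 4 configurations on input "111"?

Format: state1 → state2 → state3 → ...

Execution trace:
Initial: [t0]111
Step 1: δ(t0, 1) = (t0, 0, L) → [t0]□011
Step 2: δ(t0, □) = (t0, 1, R) → 1[t0]011
Step 3: δ(t0, 0) = (tA, 0, R) → 10[tA]11

The machine reaches the accept state tA and halts.

State sequence: t0 → t0 → t0 → tA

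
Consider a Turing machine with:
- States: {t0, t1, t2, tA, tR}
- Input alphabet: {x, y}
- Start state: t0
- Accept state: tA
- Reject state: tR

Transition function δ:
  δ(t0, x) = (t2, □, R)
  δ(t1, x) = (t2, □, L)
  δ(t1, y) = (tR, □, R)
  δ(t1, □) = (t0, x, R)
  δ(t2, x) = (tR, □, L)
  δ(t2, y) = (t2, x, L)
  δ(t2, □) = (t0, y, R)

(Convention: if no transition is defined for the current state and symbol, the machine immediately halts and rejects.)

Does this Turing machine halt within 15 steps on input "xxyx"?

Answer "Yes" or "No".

Execution trace:
Initial: [t0]xxyx
Step 1: δ(t0, x) = (t2, □, R) → □[t2]xyx
Step 2: δ(t2, x) = (tR, □, L) → [tR]□□yx

The machine reaches the reject state tR and halts.
The machine halted after 2 steps (within the 15-step bound).

Answer: Yes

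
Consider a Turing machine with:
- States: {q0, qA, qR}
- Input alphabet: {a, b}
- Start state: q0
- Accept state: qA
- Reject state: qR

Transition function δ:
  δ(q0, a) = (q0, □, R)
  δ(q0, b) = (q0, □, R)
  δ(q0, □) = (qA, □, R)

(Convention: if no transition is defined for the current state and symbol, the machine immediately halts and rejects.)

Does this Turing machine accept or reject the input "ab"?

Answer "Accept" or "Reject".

Execution trace:
Initial: [q0]ab
Step 1: δ(q0, a) = (q0, □, R) → □[q0]b
Step 2: δ(q0, b) = (q0, □, R) → □□[q0]□
Step 3: δ(q0, □) = (qA, □, R) → □□□[qA]□

The machine reaches the accept state qA and halts.

Answer: Accept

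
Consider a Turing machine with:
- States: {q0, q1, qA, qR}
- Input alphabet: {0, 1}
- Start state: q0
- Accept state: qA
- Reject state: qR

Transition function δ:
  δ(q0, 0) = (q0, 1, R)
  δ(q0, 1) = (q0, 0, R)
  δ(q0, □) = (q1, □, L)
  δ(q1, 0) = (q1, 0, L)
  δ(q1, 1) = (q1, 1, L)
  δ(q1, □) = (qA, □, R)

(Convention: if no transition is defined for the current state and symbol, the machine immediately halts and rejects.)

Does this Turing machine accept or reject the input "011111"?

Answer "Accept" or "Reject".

Execution trace:
Initial: [q0]011111
Step 1: δ(q0, 0) = (q0, 1, R) → 1[q0]11111
Step 2: δ(q0, 1) = (q0, 0, R) → 10[q0]1111
Step 3: δ(q0, 1) = (q0, 0, R) → 100[q0]111
Step 4: δ(q0, 1) = (q0, 0, R) → 1000[q0]11
Step 5: δ(q0, 1) = (q0, 0, R) → 10000[q0]1
Step 6: δ(q0, 1) = (q0, 0, R) → 100000[q0]□
Step 7: δ(q0, □) = (q1, □, L) → 10000[q1]0□
Step 8: δ(q1, 0) = (q1, 0, L) → 1000[q1]00□
Step 9: δ(q1, 0) = (q1, 0, L) → 100[q1]000□
Step 10: δ(q1, 0) = (q1, 0, L) → 10[q1]0000□
Step 11: δ(q1, 0) = (q1, 0, L) → 1[q1]00000□
Step 12: δ(q1, 0) = (q1, 0, L) → [q1]100000□
Step 13: δ(q1, 1) = (q1, 1, L) → [q1]□100000□
Step 14: δ(q1, □) = (qA, □, R) → □[qA]100000□

The machine reaches the accept state qA and halts.

Answer: Accept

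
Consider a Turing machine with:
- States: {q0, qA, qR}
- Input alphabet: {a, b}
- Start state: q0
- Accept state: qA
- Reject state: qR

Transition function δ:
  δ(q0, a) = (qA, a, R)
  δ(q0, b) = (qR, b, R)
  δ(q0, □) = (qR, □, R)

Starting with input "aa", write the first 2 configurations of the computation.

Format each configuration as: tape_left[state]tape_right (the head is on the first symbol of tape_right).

Transitions applied:
Step 1: δ(q0, a) = (qA, a, R)

The first 2 configurations are:
[q0]aa ⊢ a[qA]a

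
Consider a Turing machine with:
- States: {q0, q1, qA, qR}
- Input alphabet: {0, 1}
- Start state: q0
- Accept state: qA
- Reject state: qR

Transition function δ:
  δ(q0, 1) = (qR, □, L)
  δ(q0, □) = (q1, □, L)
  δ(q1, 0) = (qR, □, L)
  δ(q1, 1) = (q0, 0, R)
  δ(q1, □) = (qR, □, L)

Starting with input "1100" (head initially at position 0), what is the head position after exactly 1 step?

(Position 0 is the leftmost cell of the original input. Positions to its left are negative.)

Execution trace (head position shown):
Step 0: [q0]1100  (head at position 0)
Step 1: move left → [qR]□□100  (head at position -1)

After 1 step, the head is at position -1.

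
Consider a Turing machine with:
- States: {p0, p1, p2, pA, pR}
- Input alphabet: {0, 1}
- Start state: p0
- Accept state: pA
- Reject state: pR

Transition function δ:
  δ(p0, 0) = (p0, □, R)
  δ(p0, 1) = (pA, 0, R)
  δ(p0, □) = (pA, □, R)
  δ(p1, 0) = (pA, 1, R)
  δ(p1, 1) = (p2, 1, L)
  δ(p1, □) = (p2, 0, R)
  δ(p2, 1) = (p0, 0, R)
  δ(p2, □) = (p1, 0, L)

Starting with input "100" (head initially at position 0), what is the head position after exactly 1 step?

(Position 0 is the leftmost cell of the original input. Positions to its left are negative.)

Execution trace (head position shown):
Step 0: [p0]100  (head at position 0)
Step 1: move right → 0[pA]00  (head at position 1)

After 1 step, the head is at position 1.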